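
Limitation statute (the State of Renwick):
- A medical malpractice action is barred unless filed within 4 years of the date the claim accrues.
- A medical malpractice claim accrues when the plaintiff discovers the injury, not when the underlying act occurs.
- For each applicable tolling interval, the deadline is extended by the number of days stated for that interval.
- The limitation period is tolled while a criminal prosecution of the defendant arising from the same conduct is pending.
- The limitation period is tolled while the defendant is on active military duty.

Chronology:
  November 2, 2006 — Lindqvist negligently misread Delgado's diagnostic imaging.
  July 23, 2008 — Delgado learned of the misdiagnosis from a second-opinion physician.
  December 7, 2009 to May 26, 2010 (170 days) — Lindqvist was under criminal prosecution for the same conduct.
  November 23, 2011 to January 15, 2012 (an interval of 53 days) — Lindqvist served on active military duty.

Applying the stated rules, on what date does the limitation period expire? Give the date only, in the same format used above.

March 3, 2013

The claim did not accrue until Delgado discovered the injury on July 23, 2008; the November 2, 2006 act date does not start the clock under the stated rule.
4 years from July 23, 2008 is July 23, 2012.
The pending criminal prosecution from December 7, 2009 to May 26, 2010 tolled the period for 170 days, extending the deadline to January 9, 2013.
The defendant's active military service from November 23, 2011 to January 15, 2012 tolled the period for 53 days, extending the deadline to March 3, 2013.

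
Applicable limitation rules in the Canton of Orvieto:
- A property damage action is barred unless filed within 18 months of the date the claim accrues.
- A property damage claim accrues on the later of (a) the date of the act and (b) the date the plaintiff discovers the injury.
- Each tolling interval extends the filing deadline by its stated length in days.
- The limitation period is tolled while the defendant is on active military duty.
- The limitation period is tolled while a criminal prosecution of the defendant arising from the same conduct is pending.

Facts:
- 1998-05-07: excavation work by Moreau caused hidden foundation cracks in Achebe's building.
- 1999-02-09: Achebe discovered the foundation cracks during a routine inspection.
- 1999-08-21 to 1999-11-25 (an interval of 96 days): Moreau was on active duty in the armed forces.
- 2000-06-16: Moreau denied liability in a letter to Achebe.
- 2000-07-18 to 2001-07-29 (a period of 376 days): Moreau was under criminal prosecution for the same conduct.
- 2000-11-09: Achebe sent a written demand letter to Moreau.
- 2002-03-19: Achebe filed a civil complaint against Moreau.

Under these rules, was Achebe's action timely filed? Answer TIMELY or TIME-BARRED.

TIME-BARRED

Because discovery on 1999-02-09 post-dates the 1998-05-07 act, accrual under the later-of rule falls on 1999-02-09.
18 months from 1999-02-09 is 2000-08-09.
The defendant's active military service from 1999-08-21 to 1999-11-25 tolled the period for 96 days, extending the deadline to 2000-11-13.
The period was tolled for 376 days by the pending criminal prosecution (2000-07-18 to 2001-07-29), pushing the deadline to 2001-11-24.
Nothing else in the chronology tolls or restarts the period.
Achebe filed on 2002-03-19, after the 2001-11-24 deadline, so the action is time-barred.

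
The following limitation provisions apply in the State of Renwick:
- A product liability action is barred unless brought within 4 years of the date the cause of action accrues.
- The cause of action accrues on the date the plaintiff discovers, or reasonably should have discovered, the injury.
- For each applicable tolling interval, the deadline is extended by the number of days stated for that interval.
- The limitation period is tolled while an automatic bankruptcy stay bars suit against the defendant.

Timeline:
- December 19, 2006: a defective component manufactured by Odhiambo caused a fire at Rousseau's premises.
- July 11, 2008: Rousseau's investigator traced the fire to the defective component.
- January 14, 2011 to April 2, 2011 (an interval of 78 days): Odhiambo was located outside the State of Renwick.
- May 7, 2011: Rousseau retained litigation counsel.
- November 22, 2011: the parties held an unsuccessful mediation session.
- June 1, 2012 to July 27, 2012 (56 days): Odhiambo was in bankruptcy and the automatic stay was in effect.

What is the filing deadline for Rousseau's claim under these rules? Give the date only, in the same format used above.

September 5, 2012

The claim did not accrue until Rousseau discovered the injury on July 11, 2008; the December 19, 2006 act date does not start the clock under the stated rule.
The untolled deadline — 4 years after July 11, 2008 — is July 11, 2012.
Because the automatic bankruptcy stay ran from June 1, 2012 to July 27, 2012, the deadline is extended by 56 days to September 5, 2012.
The defendant's absence from the jurisdiction from January 14, 2011 to April 2, 2011 does not toll the period, because no stated rule makes the defendant's absence a tolling event.
Nothing else in the chronology tolls or restarts the period.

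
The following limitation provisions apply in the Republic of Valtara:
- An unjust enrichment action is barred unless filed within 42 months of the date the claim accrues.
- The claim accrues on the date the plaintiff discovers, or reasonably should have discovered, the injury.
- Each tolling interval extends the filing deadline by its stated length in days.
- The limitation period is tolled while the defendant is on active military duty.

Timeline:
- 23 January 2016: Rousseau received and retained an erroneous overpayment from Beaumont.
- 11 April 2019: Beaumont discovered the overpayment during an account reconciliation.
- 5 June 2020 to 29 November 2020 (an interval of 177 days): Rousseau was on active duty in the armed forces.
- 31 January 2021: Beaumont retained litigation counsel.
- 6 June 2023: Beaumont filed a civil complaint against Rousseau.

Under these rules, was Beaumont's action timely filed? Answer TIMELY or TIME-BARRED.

The claim did not accrue until Beaumont discovered the injury on 11 April 2019; the 23 January 2016 act date does not start the clock under the stated rule.
42 months from 11 April 2019 is 11 October 2022.
Because the defendant's active military service ran from 5 June 2020 to 29 November 2020, the deadline is extended by 177 days to 6 April 2023.
Nothing else in the chronology tolls or restarts the period.
Beaumont filed on 6 June 2023, after the 6 April 2023 deadline, so the action is time-barred.

TIME-BARRED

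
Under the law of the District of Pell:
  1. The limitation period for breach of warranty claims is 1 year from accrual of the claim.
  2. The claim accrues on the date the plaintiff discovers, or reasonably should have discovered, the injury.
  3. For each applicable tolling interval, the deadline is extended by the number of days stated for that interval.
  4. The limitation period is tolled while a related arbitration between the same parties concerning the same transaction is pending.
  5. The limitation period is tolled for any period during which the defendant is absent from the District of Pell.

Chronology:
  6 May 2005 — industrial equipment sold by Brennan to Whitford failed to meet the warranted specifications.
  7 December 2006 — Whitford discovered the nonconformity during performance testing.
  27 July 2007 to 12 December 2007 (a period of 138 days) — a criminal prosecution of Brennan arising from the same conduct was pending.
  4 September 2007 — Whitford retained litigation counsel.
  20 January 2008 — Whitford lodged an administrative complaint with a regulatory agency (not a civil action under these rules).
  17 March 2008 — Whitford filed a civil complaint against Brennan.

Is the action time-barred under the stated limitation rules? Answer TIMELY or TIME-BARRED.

TIME-BARRED

The claim did not accrue until Whitford discovered the injury on 7 December 2006; the 6 May 2005 act date does not start the clock under the stated rule.
1 year from 7 December 2006 is 7 December 2007.
No stated provision tolls the period for a criminal prosecution, so the interval from 27 July 2007 to 12 December 2007 has no effect on the deadline.
None of the other events listed affects the running of the period under the stated rules.
Whitford filed on 17 March 2008, after the 7 December 2007 deadline, so the action is time-barred.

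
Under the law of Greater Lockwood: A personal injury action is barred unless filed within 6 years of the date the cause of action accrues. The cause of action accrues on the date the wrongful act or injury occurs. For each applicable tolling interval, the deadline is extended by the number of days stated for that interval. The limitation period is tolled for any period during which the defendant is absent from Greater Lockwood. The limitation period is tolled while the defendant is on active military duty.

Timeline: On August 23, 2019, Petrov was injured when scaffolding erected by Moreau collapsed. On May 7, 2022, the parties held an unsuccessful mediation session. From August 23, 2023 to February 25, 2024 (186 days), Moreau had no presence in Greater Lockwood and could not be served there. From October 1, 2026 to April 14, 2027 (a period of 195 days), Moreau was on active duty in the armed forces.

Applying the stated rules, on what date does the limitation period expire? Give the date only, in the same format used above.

The limitation period began to run on August 23, 2019.
6 years from August 23, 2019 is August 23, 2025.
The defendant's absence from the jurisdiction from August 23, 2023 to February 25, 2024 tolled the period for 186 days, extending the deadline to February 25, 2026.
By the time the defendant's active military service began on October 1, 2026, the limitation period had already expired on February 25, 2026; that interval cannot revive it.
Nothing else in the chronology tolls or restarts the period.

February 25, 2026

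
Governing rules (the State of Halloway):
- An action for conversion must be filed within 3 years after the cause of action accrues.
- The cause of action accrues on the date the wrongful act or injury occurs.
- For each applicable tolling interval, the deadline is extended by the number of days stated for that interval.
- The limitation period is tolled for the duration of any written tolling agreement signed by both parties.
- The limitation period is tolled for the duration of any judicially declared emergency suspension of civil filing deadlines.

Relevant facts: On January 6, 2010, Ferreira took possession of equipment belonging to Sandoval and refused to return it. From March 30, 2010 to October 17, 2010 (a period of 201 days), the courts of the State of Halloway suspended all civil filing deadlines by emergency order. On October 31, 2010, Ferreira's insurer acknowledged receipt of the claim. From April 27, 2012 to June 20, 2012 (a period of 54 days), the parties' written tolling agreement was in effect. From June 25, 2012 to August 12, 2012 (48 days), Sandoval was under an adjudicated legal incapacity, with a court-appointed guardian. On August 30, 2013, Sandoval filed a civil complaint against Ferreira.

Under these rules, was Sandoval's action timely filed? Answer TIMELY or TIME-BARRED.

The cause of action accrued on January 6, 2010, the date of the act.
Adding the 3 years base period to January 6, 2010 gives a deadline of January 6, 2013, before any tolling.
The period was tolled for 201 days by the emergency suspension of filing deadlines (March 30, 2010 to October 17, 2010), pushing the deadline to July 26, 2013.
The period was tolled for 54 days by the written tolling agreement (April 27, 2012 to June 20, 2012), pushing the deadline to September 18, 2013.
No stated provision tolls the period for the plaintiff's incapacity, so the interval from June 25, 2012 to August 12, 2012 has no effect on the deadline.
The other events in the timeline have no effect on the limitation period under the stated rules.
Filing on August 30, 2013 beat the September 18, 2013 deadline — the action is timely.

TIMELY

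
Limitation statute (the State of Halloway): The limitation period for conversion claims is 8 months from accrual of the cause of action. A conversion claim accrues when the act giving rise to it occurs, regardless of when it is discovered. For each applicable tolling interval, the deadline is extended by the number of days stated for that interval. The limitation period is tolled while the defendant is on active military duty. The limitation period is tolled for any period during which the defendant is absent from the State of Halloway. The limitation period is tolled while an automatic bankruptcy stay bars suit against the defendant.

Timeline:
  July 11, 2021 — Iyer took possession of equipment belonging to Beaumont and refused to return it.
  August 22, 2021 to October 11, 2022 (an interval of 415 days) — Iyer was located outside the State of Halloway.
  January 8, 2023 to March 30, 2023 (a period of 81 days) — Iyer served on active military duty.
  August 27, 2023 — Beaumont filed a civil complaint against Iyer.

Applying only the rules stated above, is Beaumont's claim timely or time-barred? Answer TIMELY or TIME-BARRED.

The claim accrued on July 11, 2021, when the wrongful act occurred.
Adding the 8 months base period to July 11, 2021 gives a deadline of March 11, 2022, before any tolling.
The period was tolled for 415 days by the defendant's absence from the jurisdiction (August 22, 2021 to October 11, 2022), pushing the deadline to April 30, 2023.
Because the defendant's active military service ran from January 8, 2023 to March 30, 2023, the deadline is extended by 81 days to July 20, 2023.
The August 27, 2023 filing falls after the July 20, 2023 deadline; the claim is time-barred.

TIME-BARRED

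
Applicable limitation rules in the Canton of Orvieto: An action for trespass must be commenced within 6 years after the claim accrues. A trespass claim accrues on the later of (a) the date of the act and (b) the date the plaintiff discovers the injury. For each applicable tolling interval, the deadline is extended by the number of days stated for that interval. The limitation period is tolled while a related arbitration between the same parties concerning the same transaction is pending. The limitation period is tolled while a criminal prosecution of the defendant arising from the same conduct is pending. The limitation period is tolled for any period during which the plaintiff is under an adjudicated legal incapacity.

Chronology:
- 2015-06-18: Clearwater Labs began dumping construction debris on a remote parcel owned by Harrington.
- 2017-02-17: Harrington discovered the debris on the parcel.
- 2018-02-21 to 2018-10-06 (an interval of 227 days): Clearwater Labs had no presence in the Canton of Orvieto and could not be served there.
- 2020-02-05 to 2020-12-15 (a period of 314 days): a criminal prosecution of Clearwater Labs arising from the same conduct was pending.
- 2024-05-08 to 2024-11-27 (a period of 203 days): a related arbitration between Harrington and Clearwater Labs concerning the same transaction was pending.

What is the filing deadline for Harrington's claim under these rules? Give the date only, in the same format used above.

The claim accrued on 2017-02-17 — the later of the 2015-06-18 act and the 2017-02-17 discovery.
6 years from 2017-02-17 is 2023-02-17.
The pending criminal prosecution from 2020-02-05 to 2020-12-15 tolled the period for 314 days, extending the deadline to 2023-12-28.
The pending related arbitration starting 2024-05-08 came too late — the period had run on 2023-12-28 — and so does not extend the deadline.
No stated provision tolls the period for the defendant's absence, so the interval from 2018-02-21 to 2018-10-06 has no effect on the deadline.

2023-12-28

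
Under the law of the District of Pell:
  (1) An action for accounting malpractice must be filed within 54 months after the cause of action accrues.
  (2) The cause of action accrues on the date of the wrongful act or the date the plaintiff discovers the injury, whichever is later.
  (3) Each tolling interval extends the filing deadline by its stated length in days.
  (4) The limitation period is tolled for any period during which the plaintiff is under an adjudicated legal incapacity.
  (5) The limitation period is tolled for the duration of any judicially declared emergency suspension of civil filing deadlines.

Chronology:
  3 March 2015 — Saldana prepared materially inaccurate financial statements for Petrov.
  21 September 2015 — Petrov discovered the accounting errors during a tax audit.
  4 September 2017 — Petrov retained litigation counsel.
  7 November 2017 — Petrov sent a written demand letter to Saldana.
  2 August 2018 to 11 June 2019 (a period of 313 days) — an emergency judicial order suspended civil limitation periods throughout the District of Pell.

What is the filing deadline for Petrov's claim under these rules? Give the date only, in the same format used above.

Taking the later of the act (3 March 2015) and discovery (21 September 2015), the claim accrued on 21 September 2015.
The untolled deadline — 54 months after 21 September 2015 — is 21 March 2020.
The emergency suspension of filing deadlines from 2 August 2018 to 11 June 2019 tolled the period for 313 days, extending the deadline to 28 January 2021.
None of the other events listed affects the running of the period under the stated rules.

28 January 2021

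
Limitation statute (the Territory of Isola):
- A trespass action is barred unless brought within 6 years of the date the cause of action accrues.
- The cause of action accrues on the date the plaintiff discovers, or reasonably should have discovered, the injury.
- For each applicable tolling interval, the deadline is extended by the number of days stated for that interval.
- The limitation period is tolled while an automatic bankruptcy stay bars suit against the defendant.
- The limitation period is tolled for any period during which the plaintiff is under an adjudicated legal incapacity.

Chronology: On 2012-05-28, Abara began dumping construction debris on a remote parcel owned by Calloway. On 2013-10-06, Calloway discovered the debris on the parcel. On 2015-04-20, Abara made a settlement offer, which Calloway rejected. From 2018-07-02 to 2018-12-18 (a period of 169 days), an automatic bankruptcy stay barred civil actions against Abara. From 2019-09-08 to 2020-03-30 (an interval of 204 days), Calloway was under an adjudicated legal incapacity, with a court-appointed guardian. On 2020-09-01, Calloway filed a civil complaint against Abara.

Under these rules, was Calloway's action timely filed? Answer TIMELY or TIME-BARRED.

TIMELY

Under the discovery rule, the claim accrued on 2013-10-06, when Calloway discovered the injury — not on the 2012-05-28 date of the underlying act.
Adding the 6 years base period to 2013-10-06 gives a deadline of 2019-10-06, before any tolling.
Because the automatic bankruptcy stay ran from 2018-07-02 to 2018-12-18, the deadline is extended by 169 days to 2020-03-23.
The period was tolled for 204 days by the plaintiff's legal incapacity (2019-09-08 to 2020-03-30), pushing the deadline to 2020-10-13.
Nothing else in the chronology tolls or restarts the period.
The 2020-09-01 filing precedes the 2020-10-13 deadline; the claim is timely.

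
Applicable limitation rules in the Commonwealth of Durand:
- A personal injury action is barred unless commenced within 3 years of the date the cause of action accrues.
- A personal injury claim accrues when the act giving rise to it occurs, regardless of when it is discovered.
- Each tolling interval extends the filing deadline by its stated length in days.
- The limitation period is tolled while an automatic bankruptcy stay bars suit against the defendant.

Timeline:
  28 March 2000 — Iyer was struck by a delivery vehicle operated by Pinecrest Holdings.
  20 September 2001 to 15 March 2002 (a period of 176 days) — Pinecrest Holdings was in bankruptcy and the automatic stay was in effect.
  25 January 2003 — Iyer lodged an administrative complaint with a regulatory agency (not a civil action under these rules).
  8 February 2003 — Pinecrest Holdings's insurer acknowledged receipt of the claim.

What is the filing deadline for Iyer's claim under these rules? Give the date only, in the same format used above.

The cause of action accrued on 28 March 2000, the date of the act.
3 years from 28 March 2000 is 28 March 2003.
Because the automatic bankruptcy stay ran from 20 September 2001 to 15 March 2002, the deadline is extended by 176 days to 20 September 2003.
Nothing else in the chronology tolls or restarts the period.

20 September 2003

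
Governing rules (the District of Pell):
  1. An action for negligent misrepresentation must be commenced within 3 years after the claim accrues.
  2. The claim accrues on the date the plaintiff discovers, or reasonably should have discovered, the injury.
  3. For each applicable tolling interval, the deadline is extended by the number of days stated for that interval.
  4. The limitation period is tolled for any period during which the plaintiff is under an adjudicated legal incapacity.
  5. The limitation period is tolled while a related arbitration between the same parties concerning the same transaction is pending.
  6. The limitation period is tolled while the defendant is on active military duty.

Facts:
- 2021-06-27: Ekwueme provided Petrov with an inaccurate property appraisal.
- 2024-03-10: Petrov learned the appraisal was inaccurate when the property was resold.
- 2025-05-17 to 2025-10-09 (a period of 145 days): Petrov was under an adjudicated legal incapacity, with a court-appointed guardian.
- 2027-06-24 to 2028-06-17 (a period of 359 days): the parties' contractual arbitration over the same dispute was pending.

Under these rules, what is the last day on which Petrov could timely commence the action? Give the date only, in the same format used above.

2028-07-26

Under the discovery rule, the claim accrued on 2024-03-10, when Petrov discovered the injury — not on the 2021-06-27 date of the underlying act.
3 years from 2024-03-10 is 2027-03-10.
The period was tolled for 145 days by the plaintiff's legal incapacity (2025-05-17 to 2025-10-09), pushing the deadline to 2027-08-02.
The pending related arbitration from 2027-06-24 to 2028-06-17 tolled the period for 359 days, extending the deadline to 2028-07-26.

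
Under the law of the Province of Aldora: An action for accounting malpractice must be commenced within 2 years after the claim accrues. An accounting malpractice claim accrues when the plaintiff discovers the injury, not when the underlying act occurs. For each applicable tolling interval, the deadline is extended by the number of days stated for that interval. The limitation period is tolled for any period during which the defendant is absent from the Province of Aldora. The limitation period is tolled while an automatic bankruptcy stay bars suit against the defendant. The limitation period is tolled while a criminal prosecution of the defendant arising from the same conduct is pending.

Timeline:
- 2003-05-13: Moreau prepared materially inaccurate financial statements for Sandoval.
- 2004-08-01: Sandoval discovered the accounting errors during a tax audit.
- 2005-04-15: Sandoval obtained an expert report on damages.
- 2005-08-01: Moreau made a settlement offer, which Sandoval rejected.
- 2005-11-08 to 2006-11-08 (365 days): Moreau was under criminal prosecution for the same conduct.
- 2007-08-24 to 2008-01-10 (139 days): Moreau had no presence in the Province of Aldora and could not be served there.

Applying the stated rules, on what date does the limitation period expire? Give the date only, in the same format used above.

Accrual is tied to discovery, so the period began on 2004-08-01 rather than on 2003-05-13 when the act occurred.
The untolled deadline — 2 years after 2004-08-01 — is 2006-08-01.
Because the pending criminal prosecution ran from 2005-11-08 to 2006-11-08, the deadline is extended by 365 days to 2007-08-01.
By the time the defendant's absence from the jurisdiction began on 2007-08-24, the limitation period had already expired on 2007-08-01; that interval cannot revive it.
Nothing else in the chronology tolls or restarts the period.

2007-08-01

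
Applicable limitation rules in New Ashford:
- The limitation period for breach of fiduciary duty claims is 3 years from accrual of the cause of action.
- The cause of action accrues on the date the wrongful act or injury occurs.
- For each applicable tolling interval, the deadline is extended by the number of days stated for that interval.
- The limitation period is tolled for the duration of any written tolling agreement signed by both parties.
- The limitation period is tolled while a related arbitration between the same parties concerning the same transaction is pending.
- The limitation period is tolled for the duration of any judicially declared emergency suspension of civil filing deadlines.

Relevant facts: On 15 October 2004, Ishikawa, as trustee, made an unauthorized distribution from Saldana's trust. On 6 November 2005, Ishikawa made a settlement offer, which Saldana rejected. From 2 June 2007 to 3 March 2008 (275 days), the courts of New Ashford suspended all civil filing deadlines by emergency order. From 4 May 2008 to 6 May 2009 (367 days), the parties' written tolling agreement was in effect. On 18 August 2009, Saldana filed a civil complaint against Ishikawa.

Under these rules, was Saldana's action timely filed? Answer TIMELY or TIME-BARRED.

TIME-BARRED

The limitation period began to run on 15 October 2004.
Adding the 3 years base period to 15 October 2004 gives a deadline of 15 October 2007, before any tolling.
The period was tolled for 275 days by the emergency suspension of filing deadlines (2 June 2007 to 3 March 2008), pushing the deadline to 16 July 2008.
The written tolling agreement from 4 May 2008 to 6 May 2009 tolled the period for 367 days, extending the deadline to 18 July 2009.
None of the other events listed affects the running of the period under the stated rules.
Saldana filed on 18 August 2009, after the 18 July 2009 deadline, so the action is time-barred.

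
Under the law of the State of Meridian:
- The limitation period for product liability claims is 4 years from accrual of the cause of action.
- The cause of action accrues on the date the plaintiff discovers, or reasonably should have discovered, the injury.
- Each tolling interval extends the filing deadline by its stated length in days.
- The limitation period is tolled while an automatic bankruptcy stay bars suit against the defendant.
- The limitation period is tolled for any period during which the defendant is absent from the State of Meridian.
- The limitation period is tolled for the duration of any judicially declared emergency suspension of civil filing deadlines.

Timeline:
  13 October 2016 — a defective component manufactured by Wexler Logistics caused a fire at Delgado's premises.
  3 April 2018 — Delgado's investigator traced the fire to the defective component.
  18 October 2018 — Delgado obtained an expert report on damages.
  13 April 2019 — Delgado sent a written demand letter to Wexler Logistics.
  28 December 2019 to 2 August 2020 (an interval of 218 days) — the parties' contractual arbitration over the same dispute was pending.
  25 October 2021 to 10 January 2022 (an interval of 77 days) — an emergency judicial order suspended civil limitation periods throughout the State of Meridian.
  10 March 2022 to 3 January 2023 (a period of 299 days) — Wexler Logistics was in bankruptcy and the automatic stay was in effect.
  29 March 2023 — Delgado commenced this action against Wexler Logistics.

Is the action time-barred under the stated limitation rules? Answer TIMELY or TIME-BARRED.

TIMELY

Accrual is tied to discovery, so the period began on 3 April 2018 rather than on 13 October 2016 when the act occurred.
The untolled deadline — 4 years after 3 April 2018 — is 3 April 2022.
The emergency suspension of filing deadlines from 25 October 2021 to 10 January 2022 tolled the period for 77 days, extending the deadline to 19 June 2022.
Because the automatic bankruptcy stay ran from 10 March 2022 to 3 January 2023, the deadline is extended by 299 days to 14 April 2023.
The pending related arbitration from 28 December 2019 to 2 August 2020 does not toll the period, because no stated rule makes a pending arbitration a tolling event.
Nothing else in the chronology tolls or restarts the period.
Delgado filed on 29 March 2023, before the 14 April 2023 deadline, so the action is timely.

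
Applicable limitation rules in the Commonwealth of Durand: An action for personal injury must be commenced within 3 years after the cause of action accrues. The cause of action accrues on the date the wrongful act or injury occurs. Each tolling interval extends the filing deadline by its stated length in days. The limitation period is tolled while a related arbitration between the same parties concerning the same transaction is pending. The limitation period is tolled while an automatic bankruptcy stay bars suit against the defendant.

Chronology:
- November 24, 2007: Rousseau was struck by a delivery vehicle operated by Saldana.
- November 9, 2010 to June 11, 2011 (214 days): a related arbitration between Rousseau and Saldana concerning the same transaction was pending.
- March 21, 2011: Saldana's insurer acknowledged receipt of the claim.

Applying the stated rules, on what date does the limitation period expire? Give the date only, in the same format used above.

June 26, 2011

The claim accrued on November 24, 2007, when the wrongful act occurred.
The untolled deadline — 3 years after November 24, 2007 — is November 24, 2010.
Because the pending related arbitration ran from November 9, 2010 to June 11, 2011, the deadline is extended by 214 days to June 26, 2011.
The other events in the timeline have no effect on the limitation period under the stated rules.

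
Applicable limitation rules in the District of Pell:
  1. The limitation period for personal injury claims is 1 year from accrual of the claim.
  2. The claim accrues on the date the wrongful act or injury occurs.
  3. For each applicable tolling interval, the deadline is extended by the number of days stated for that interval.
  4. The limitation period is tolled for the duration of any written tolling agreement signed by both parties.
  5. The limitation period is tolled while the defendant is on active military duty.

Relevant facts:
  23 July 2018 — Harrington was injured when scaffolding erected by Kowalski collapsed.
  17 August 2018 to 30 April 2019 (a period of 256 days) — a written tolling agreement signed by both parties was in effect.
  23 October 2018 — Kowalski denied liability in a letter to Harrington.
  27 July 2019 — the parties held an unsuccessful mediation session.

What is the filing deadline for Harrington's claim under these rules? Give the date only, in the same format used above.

The claim accrued on 23 July 2018, the date of the act.
1 year from 23 July 2018 is 23 July 2019.
The written tolling agreement from 17 August 2018 to 30 April 2019 tolled the period for 256 days, extending the deadline to 4 April 2020.
Nothing else in the chronology tolls or restarts the period.

4 April 2020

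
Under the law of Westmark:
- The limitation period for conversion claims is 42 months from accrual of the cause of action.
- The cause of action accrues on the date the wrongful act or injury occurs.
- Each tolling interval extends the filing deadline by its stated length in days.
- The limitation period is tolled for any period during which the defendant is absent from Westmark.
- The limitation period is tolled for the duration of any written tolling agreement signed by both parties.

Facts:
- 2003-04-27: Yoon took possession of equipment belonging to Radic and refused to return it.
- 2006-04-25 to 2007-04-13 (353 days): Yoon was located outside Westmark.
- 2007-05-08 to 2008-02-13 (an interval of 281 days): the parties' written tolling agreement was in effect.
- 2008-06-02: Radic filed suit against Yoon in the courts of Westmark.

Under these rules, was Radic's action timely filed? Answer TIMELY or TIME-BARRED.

TIMELY

The cause of action accrued on 2003-04-27, the date of the act.
42 months from 2003-04-27 is 2006-10-27.
The defendant's absence from the jurisdiction from 2006-04-25 to 2007-04-13 tolled the period for 353 days, extending the deadline to 2007-10-15.
The period was tolled for 281 days by the written tolling agreement (2007-05-08 to 2008-02-13), pushing the deadline to 2008-07-22.
The 2008-06-02 filing precedes the 2008-07-22 deadline; the claim is timely.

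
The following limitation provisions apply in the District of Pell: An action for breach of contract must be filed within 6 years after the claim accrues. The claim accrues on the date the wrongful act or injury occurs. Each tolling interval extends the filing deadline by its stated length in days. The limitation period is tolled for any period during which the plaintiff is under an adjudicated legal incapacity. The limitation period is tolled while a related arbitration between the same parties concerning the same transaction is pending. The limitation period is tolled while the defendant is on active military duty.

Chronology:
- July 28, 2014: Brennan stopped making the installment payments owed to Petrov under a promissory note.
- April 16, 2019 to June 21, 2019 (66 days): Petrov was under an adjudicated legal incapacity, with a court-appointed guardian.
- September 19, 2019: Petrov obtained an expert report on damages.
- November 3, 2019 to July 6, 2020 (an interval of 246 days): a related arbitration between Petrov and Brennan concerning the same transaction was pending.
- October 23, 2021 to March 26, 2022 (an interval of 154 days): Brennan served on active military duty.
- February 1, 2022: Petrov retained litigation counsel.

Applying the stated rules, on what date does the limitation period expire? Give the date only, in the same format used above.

The claim accrued on July 28, 2014, when the wrongful act occurred.
The untolled deadline — 6 years after July 28, 2014 — is July 28, 2020.
Because the plaintiff's legal incapacity ran from April 16, 2019 to June 21, 2019, the deadline is extended by 66 days to October 2, 2020.
Because the pending related arbitration ran from November 3, 2019 to July 6, 2020, the deadline is extended by 246 days to June 5, 2021.
The defendant's active military service starting October 23, 2021 came too late — the period had run on June 5, 2021 — and so does not extend the deadline.
None of the other events listed affects the running of the period under the stated rules.

June 5, 2021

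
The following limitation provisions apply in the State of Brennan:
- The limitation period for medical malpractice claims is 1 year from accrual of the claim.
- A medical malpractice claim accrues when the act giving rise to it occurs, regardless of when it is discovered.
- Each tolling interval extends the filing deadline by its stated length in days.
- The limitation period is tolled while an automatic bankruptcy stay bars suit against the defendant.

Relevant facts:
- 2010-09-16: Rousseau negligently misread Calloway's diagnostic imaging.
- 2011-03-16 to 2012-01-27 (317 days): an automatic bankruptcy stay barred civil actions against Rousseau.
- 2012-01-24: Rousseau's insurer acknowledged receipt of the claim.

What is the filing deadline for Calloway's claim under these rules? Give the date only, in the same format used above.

2012-07-29

The claim accrued on 2010-09-16, when the wrongful act occurred.
The untolled deadline — 1 year after 2010-09-16 — is 2011-09-16.
Because the automatic bankruptcy stay ran from 2011-03-16 to 2012-01-27, the deadline is extended by 317 days to 2012-07-29.
Nothing else in the chronology tolls or restarts the period.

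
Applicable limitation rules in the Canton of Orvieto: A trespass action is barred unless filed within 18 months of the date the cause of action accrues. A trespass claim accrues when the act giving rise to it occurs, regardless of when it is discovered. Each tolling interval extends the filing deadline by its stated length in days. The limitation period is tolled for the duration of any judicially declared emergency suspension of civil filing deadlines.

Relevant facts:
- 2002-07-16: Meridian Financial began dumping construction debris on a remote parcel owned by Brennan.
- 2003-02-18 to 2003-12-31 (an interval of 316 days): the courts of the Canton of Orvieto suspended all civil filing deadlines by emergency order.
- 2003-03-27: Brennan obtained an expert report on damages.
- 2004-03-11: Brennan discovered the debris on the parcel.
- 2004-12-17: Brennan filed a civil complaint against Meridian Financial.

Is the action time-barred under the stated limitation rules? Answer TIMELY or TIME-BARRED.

The claim accrued on 2002-07-16, when the wrongful act occurred; under the stated occurrence rule the 2004-03-11 discovery does not delay accrual.
Adding the 18 months base period to 2002-07-16 gives a deadline of 2004-01-16, before any tolling.
Because the emergency suspension of filing deadlines ran from 2003-02-18 to 2003-12-31, the deadline is extended by 316 days to 2004-11-27.
Nothing else in the chronology tolls or restarts the period.
Filing on 2004-12-17 missed the 2004-11-27 deadline — the action is time-barred.

TIME-BARRED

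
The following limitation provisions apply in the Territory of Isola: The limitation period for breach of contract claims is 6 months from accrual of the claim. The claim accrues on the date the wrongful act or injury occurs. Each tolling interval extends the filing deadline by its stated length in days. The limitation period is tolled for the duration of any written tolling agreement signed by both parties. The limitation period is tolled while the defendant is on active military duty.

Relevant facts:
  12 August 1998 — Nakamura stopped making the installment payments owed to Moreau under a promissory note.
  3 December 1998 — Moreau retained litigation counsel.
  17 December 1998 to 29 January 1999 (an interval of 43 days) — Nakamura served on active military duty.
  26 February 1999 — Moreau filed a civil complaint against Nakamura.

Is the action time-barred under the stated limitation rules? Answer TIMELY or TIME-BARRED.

TIMELY

The limitation period began to run on 12 August 1998.
Adding the 6 months base period to 12 August 1998 gives a deadline of 12 February 1999, before any tolling.
Because the defendant's active military service ran from 17 December 1998 to 29 January 1999, the deadline is extended by 43 days to 27 March 1999.
The other events in the timeline have no effect on the limitation period under the stated rules.
Moreau filed on 26 February 1999, before the 27 March 1999 deadline, so the action is timely.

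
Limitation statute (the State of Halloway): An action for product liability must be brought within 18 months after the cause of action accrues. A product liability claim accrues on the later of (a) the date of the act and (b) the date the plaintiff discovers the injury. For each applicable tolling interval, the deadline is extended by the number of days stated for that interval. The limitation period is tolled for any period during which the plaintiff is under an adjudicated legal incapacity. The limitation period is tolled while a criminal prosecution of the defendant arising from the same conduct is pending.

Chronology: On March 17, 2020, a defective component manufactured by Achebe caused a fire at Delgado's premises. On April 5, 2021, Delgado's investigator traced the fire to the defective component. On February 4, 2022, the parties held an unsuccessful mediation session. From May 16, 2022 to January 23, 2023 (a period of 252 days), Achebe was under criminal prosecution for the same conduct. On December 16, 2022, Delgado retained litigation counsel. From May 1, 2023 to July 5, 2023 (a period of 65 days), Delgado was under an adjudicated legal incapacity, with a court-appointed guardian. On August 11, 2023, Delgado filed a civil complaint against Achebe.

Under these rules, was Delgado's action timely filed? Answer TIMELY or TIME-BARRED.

The claim accrued on April 5, 2021 — the later of the March 17, 2020 act and the April 5, 2021 discovery.
The untolled deadline — 18 months after April 5, 2021 — is October 5, 2022.
The pending criminal prosecution from May 16, 2022 to January 23, 2023 tolled the period for 252 days, extending the deadline to June 14, 2023.
The plaintiff's legal incapacity from May 1, 2023 to July 5, 2023 tolled the period for 65 days, extending the deadline to August 18, 2023.
Nothing else in the chronology tolls or restarts the period.
Filing on August 11, 2023 beat the August 18, 2023 deadline — the action is timely.

TIMELY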